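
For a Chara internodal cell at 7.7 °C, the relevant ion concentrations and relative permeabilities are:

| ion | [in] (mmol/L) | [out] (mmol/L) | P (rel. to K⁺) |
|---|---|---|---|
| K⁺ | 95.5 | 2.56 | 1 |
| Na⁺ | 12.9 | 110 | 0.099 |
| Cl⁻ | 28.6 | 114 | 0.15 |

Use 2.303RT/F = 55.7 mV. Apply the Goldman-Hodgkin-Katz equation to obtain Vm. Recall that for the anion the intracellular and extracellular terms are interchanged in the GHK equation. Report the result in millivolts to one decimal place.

Vm = 55.7 · log₁₀[(Σ P·[cation]ₒ + Σ P·[anion]ᵢ) / (Σ P·[cation]ᵢ + Σ P·[anion]ₒ)]
Numerator = 1×2.56 + 0.099×110 + 0.15×28.6 = 17.74
Denominator = 1×95.5 + 0.099×12.9 + 0.15×114 = 113.9
Vm = 55.7 · log₁₀(0.15578) = 55.7 × (-0.8075) = -44.98 mV

-45.0 mV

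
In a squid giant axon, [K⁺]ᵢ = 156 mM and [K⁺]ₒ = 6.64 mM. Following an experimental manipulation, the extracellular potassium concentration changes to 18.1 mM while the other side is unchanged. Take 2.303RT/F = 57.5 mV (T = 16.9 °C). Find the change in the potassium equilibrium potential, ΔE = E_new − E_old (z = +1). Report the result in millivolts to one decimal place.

E_old = (57.5/1)·log₁₀(6.64/156) = -78.83 mV
E_new = (57.5/1)·log₁₀(18.1/156) = -53.79 mV
ΔE = -53.79 − (-78.83) = 25.04 mV

25.0 mV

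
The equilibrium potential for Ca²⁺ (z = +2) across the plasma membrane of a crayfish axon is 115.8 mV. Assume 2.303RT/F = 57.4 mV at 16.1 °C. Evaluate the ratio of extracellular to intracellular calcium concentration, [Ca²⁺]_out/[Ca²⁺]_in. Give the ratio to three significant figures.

log₁₀([out]/[in]) = E·z/(57.4) = 115.8 × 2 / 57.4 = 4.0348
[out]/[in] = 10^(4.0348) = 1.084e+04

10800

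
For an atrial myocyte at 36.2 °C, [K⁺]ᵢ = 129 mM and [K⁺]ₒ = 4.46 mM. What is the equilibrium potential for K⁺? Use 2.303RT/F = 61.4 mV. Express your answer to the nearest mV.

E = (61.4/z) · log₁₀([K⁺]_out/[K⁺]_in) with z = +1.
= (61.4/1) · log₁₀(4.46/129) = 61.40 · log₁₀(0.03457)
= 61.40 · (-1.4613) = -89.72 mV

-90 mV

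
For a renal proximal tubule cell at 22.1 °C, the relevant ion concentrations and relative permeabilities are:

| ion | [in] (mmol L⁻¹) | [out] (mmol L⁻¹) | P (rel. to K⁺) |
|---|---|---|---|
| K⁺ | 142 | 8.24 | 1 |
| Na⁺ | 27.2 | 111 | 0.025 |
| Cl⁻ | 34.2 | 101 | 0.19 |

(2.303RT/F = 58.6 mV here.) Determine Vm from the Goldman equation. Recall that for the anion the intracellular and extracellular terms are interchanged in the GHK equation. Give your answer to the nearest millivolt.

Vm = 58.6 · log₁₀[(Σ P·[cation]ₒ + Σ P·[anion]ᵢ) / (Σ P·[cation]ᵢ + Σ P·[anion]ₒ)]
Numerator = 1×8.24 + 0.025×111 + 0.19×34.2 = 17.51
Denominator = 1×142 + 0.025×27.2 + 0.19×101 = 161.9
Vm = 58.6 · log₁₀(0.10819) = 58.6 × (-0.9658) = -56.60 mV

-57 mV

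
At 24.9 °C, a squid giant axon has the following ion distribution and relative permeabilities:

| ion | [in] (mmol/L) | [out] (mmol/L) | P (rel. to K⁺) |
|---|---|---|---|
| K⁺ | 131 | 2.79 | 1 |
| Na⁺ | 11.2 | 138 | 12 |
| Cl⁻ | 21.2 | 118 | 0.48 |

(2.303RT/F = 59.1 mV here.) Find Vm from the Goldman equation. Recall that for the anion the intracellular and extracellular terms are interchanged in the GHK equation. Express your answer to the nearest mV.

42 mV

Vm = 59.1 · log₁₀[(Σ P·[cation]ₒ + Σ P·[anion]ᵢ) / (Σ P·[cation]ᵢ + Σ P·[anion]ₒ)]
Numerator = 1×2.79 + 12×138 + 0.48×21.2 = 1669
Denominator = 1×131 + 12×11.2 + 0.48×118 = 322
Vm = 59.1 · log₁₀(5.1825) = 59.1 × (0.7145) = 42.23 mV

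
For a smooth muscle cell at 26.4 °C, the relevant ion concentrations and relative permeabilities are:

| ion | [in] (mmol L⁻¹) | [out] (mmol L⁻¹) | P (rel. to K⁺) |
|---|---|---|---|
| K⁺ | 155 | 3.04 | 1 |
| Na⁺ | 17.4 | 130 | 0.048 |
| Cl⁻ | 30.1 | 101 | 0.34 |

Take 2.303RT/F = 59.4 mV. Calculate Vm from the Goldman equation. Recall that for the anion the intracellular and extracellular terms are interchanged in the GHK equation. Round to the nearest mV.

-59 mV

Vm = 59.4 · log₁₀[(Σ P·[cation]ₒ + Σ P·[anion]ᵢ) / (Σ P·[cation]ᵢ + Σ P·[anion]ₒ)]
Numerator = 1×3.04 + 0.048×130 + 0.34×30.1 = 19.51
Denominator = 1×155 + 0.048×17.4 + 0.34×101 = 190.2
Vm = 59.4 · log₁₀(0.10261) = 59.4 × (-0.9888) = -58.74 mV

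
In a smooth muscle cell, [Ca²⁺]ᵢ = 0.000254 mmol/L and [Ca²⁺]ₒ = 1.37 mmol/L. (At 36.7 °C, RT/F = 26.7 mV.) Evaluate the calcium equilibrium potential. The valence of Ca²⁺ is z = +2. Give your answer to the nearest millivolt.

E = (26.7/z) · ln([Ca²⁺]_out/[Ca²⁺]_in) with z = +2.
= (26.7/2) · ln(1.37/0.000254) = 13.35 · ln(5394)
= 13.35 · (8.5930) = 114.72 mV

115 mV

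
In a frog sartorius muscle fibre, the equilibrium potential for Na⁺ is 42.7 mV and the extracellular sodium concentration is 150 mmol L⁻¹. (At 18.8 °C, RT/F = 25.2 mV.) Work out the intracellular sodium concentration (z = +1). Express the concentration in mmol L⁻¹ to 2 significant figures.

28 mmol L⁻¹

Nernst: E = (25.2/1) · ln([out]/[in]), so ln([out]/[in]) = 42.7 × 1 / 25.2 = 1.6944.
[out]/[in] = e^(1.6944) = 5.444.
[in] = 150 / 5.444 = 27.56 mmol L⁻¹.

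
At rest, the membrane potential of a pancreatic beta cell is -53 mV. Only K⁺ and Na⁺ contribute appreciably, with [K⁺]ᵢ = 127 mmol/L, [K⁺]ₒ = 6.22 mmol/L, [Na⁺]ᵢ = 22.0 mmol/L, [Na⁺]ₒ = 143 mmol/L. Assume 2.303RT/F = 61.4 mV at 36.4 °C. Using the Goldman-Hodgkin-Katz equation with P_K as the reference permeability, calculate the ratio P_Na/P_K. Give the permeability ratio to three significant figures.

0.0799

Let α = P_Na/P_K. GHK: Vm = 61.4·log₁₀[(Kₒ + α·Naₒ)/(Kᵢ + α·Naᵢ)].
10^(Vm/61.4) = 10^(-53.0/61.4) = 0.13703
So 0.13703·(Kᵢ + α·Naᵢ) = Kₒ + α·Naₒ → α = (0.13703·127.0 − 6.22) / (143.0 − 0.13703·22.0)
α = (17.4 − 6.22) / (143.0 − 3.015) = 11.18/140 = 0.07988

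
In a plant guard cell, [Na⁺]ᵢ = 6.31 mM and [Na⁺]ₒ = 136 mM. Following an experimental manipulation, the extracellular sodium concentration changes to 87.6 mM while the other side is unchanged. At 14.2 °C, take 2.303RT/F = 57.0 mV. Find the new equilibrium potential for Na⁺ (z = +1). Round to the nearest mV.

65 mV

After the shift: [Na⁺]_out = 87.6, [Na⁺]_in = 6.31 mM.
E_new = (57.0/1)·log₁₀(87.6/6.31) = 57.00 · (1.1425) = 65.12 mV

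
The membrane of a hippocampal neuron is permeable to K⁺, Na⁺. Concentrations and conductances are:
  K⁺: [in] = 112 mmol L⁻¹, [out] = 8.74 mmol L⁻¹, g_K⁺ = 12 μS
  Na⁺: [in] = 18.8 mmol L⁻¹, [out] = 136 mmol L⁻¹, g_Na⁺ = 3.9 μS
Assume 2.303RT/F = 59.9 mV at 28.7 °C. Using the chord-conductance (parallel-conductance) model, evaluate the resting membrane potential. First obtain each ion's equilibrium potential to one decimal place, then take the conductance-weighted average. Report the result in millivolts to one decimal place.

-37.5 mV

E_K⁺ = (59.9/1)·log₁₀(8.74/112) = -66.4 mV
E_Na⁺ = (59.9/1)·log₁₀(136/18.8) = 51.5 mV
Vm = (Σ gᵢEᵢ)/(Σ gᵢ) = (12·-66.4 + 3.9·51.5) / (12 + 3.9)
= -595.95 / 15.9 = -37.48 mV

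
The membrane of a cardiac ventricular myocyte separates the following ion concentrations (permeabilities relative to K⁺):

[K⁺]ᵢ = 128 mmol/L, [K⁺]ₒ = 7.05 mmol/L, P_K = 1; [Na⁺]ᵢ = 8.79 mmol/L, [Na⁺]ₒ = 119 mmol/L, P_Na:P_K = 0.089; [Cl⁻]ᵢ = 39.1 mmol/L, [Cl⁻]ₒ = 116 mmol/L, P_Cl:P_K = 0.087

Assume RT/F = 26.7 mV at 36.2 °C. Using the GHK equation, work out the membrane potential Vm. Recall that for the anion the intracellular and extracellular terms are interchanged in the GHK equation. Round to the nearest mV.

-50 mV

Vm = 26.7 · ln[(Σ P·[cation]ₒ + Σ P·[anion]ᵢ) / (Σ P·[cation]ᵢ + Σ P·[anion]ₒ)]
Numerator = 1×7.05 + 0.089×119 + 0.087×39.1 = 21.04
Denominator = 1×128 + 0.089×8.79 + 0.087×116 = 138.9
Vm = 26.7 · ln(0.15152) = 26.7 × (-1.8870) = -50.38 mV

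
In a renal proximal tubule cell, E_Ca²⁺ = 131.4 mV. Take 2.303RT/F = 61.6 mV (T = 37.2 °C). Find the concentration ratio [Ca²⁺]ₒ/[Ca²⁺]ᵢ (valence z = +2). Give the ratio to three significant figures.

log₁₀([out]/[in]) = E·z/(61.6) = 131.4 × 2 / 61.6 = 4.2662
[out]/[in] = 10^(4.2662) = 1.846e+04

18500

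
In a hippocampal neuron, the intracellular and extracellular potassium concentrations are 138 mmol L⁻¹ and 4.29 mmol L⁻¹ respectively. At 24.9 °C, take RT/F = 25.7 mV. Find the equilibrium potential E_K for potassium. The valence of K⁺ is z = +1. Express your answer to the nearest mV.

-89 mV

E = (25.7/z) · ln([K⁺]_out/[K⁺]_in) with z = +1.
= (25.7/1) · ln(4.29/138) = 25.70 · ln(0.03109)
= 25.70 · (-3.4710) = -89.20 mV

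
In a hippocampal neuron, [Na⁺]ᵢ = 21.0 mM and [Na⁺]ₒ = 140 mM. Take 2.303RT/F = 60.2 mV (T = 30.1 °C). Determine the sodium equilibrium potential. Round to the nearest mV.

50 mV

E = (60.2/z) · log₁₀([Na⁺]_out/[Na⁺]_in) with z = +1.
= (60.2/1) · log₁₀(140/21.0) = 60.20 · log₁₀(6.667)
= 60.20 · (0.8239) = 49.60 mV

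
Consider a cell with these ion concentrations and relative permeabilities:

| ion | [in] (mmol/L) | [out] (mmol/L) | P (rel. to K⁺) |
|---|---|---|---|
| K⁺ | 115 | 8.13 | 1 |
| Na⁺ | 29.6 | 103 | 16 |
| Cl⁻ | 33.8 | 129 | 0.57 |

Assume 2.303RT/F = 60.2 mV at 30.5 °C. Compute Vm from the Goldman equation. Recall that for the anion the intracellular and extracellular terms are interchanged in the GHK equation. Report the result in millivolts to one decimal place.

24.3 mV

Vm = 60.2 · log₁₀[(Σ P·[cation]ₒ + Σ P·[anion]ᵢ) / (Σ P·[cation]ᵢ + Σ P·[anion]ₒ)]
Numerator = 1×8.13 + 16×103 + 0.57×33.8 = 1675
Denominator = 1×115 + 16×29.6 + 0.57×129 = 662.1
Vm = 60.2 · log₁₀(2.5303) = 60.2 × (0.4032) = 24.27 mV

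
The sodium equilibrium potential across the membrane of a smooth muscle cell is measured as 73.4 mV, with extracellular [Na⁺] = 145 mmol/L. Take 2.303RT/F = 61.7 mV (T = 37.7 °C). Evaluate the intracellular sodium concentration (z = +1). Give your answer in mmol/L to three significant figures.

9.37 mmol/L

Nernst: E = (61.7/1) · log₁₀([out]/[in]), so log₁₀([out]/[in]) = 73.4 × 1 / 61.7 = 1.1896.
[out]/[in] = 10^(1.1896) = 15.47.
[in] = 145 / 15.47 = 9.37 mmol/L.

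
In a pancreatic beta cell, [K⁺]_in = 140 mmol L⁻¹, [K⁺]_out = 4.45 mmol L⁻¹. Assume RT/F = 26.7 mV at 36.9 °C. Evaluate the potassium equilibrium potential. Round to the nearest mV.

-92 mV

E = (26.7/z) · ln([K⁺]_out/[K⁺]_in) with z = +1.
= (26.7/1) · ln(4.45/140) = 26.70 · ln(0.03179)
= 26.70 · (-3.4487) = -92.08 mV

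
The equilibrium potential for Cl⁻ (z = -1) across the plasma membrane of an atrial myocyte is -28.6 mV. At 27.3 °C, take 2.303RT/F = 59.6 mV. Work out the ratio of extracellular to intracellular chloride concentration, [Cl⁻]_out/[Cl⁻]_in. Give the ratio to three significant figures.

3.02

log₁₀([out]/[in]) = E·z/(59.6) = -28.6 × -1 / 59.6 = 0.4799
[out]/[in] = 10^(0.4799) = 3.019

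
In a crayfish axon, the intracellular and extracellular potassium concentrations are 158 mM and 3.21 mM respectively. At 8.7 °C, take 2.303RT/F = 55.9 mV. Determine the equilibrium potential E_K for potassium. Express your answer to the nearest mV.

-95 mV

E = (55.9/z) · log₁₀([K⁺]_out/[K⁺]_in) with z = +1.
= (55.9/1) · log₁₀(3.21/158) = 55.90 · log₁₀(0.02032)
= 55.90 · (-1.6922) = -94.59 mV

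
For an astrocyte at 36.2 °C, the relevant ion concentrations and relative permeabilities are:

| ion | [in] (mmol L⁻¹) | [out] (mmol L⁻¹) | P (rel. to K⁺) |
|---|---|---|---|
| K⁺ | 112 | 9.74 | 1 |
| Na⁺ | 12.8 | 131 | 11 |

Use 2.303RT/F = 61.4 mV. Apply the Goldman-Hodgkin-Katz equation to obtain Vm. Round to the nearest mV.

47 mV

Vm = 61.4 · log₁₀[(Σ P·[cation]ₒ + Σ P·[anion]ᵢ) / (Σ P·[cation]ᵢ + Σ P·[anion]ₒ)]
Numerator = 1×9.74 + 11×131 = 1451
Denominator = 1×112 + 11×12.8 = 252.8
Vm = 61.4 · log₁₀(5.7387) = 61.4 × (0.7588) = 46.59 mV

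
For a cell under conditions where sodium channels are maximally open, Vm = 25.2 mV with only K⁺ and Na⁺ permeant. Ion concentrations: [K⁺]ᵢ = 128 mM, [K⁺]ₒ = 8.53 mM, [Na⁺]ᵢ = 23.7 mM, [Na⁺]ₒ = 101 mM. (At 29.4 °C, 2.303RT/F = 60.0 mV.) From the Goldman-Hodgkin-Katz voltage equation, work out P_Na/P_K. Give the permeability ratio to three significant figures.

Let α = P_Na/P_K. GHK: Vm = 60.0·log₁₀[(Kₒ + α·Naₒ)/(Kᵢ + α·Naᵢ)].
10^(Vm/60.0) = 10^(25.2/60.0) = 2.6303
So 2.6303·(Kᵢ + α·Naᵢ) = Kₒ + α·Naₒ → α = (2.6303·128.0 − 8.53) / (101.0 − 2.6303·23.7)
α = (336.7 − 8.53) / (101.0 − 62.34) = 328.1/38.66 = 8.487

8.49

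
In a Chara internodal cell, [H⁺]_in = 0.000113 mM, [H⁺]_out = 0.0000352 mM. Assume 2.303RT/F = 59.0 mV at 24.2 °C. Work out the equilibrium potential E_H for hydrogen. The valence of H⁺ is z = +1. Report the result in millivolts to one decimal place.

E = (59.0/z) · log₁₀([H⁺]_out/[H⁺]_in) with z = +1.
= (59.0/1) · log₁₀(0.0000352/0.000113) = 59.00 · log₁₀(0.3115)
= 59.00 · (-0.5065) = -29.89 mV

-29.9 mV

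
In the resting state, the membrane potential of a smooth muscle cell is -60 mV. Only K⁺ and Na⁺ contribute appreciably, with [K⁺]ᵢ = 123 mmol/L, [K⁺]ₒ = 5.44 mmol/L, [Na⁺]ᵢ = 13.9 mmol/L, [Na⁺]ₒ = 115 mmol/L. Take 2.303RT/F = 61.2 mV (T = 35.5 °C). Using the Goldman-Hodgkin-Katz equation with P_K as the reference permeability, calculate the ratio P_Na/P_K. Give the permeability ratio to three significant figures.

Let α = P_Na/P_K. GHK: Vm = 61.2·log₁₀[(Kₒ + α·Naₒ)/(Kᵢ + α·Naᵢ)].
10^(Vm/61.2) = 10^(-60.0/61.2) = 0.10462
So 0.10462·(Kᵢ + α·Naᵢ) = Kₒ + α·Naₒ → α = (0.10462·123.0 − 5.44) / (115.0 − 0.10462·13.9)
α = (12.87 − 5.44) / (115.0 − 1.454) = 7.428/113.5 = 0.06542

0.0654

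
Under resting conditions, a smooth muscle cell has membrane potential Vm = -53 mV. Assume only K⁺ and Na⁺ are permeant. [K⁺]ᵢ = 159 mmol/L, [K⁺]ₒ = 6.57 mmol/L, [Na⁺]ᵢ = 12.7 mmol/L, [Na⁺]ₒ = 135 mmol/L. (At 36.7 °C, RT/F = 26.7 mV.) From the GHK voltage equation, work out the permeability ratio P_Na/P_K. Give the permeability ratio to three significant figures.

Let α = P_Na/P_K. GHK: Vm = 26.7·ln[(Kₒ + α·Naₒ)/(Kᵢ + α·Naᵢ)].
e^(Vm/26.7) = e^(-53.0/26.7) = 0.13738
So 0.13738·(Kᵢ + α·Naᵢ) = Kₒ + α·Naₒ → α = (0.13738·159.0 − 6.57) / (135.0 − 0.13738·12.7)
α = (21.84 − 6.57) / (135.0 − 1.745) = 15.27/133.3 = 0.1146

0.115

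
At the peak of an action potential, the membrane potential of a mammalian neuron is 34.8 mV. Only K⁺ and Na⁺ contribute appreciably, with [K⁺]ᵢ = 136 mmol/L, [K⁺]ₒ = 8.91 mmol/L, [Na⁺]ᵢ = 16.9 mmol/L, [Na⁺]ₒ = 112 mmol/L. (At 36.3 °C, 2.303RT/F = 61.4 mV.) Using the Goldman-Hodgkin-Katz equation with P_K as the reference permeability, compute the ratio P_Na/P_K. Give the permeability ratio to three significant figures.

Let α = P_Na/P_K. GHK: Vm = 61.4·log₁₀[(Kₒ + α·Naₒ)/(Kᵢ + α·Naᵢ)].
10^(Vm/61.4) = 10^(34.8/61.4) = 3.6879
So 3.6879·(Kᵢ + α·Naᵢ) = Kₒ + α·Naₒ → α = (3.6879·136.0 − 8.91) / (112.0 − 3.6879·16.9)
α = (501.5 − 8.91) / (112.0 − 62.32) = 492.6/49.68 = 9.917

9.92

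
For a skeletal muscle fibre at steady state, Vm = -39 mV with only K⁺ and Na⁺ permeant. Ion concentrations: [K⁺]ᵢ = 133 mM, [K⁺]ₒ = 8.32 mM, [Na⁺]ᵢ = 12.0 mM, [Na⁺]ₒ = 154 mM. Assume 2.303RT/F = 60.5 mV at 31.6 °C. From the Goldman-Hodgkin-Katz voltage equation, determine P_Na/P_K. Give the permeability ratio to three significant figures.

0.144

Let α = P_Na/P_K. GHK: Vm = 60.5·log₁₀[(Kₒ + α·Naₒ)/(Kᵢ + α·Naᵢ)].
10^(Vm/60.5) = 10^(-39.0/60.5) = 0.22666
So 0.22666·(Kᵢ + α·Naᵢ) = Kₒ + α·Naₒ → α = (0.22666·133.0 − 8.32) / (154.0 − 0.22666·12.0)
α = (30.15 − 8.32) / (154.0 − 2.72) = 21.83/151.3 = 0.1443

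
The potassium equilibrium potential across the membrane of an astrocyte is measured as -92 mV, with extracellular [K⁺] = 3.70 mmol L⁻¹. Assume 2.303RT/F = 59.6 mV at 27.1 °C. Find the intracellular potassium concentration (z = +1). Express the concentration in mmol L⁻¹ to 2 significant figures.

Nernst: E = (59.6/1) · log₁₀([out]/[in]), so log₁₀([out]/[in]) = -92.0 × 1 / 59.6 = -1.5436.
[out]/[in] = 10^(-1.5436) = 0.0286.
[in] = 3.70 / 0.0286 = 129.4 mmol L⁻¹.

130 mmol L⁻¹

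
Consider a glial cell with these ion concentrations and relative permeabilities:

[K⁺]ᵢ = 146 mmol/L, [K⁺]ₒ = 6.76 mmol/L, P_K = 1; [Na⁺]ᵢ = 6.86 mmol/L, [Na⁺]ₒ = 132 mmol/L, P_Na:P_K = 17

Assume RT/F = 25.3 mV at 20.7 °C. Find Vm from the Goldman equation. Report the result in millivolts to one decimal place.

Vm = 25.3 · ln[(Σ P·[cation]ₒ + Σ P·[anion]ᵢ) / (Σ P·[cation]ᵢ + Σ P·[anion]ₒ)]
Numerator = 1×6.76 + 17×132 = 2251
Denominator = 1×146 + 17×6.86 = 262.6
Vm = 25.3 · ln(8.5704) = 25.3 × (2.1483) = 54.35 mV

54.4 mV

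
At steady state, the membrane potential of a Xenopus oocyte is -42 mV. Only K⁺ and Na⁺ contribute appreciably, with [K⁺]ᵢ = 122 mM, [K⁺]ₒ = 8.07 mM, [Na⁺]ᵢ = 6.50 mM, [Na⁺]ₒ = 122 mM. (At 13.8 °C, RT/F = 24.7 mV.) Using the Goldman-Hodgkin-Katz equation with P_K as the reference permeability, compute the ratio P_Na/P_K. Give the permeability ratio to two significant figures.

Let α = P_Na/P_K. GHK: Vm = 24.7·ln[(Kₒ + α·Naₒ)/(Kᵢ + α·Naᵢ)].
e^(Vm/24.7) = e^(-42.0/24.7) = 0.18261
So 0.18261·(Kᵢ + α·Naᵢ) = Kₒ + α·Naₒ → α = (0.18261·122.0 − 8.07) / (122.0 − 0.18261·6.5)
α = (22.28 − 8.07) / (122.0 − 1.187) = 14.21/120.8 = 0.1176

0.12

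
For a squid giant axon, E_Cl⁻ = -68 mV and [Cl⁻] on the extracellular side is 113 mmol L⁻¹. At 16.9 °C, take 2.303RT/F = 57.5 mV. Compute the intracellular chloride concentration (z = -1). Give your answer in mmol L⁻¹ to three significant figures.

7.42 mmol L⁻¹

Nernst: E = (57.5/-1) · log₁₀([out]/[in]), so log₁₀([out]/[in]) = -68.0 × -1 / 57.5 = 1.1826.
[out]/[in] = 10^(1.1826) = 15.23.
[in] = 113 / 15.23 = 7.421 mmol L⁻¹.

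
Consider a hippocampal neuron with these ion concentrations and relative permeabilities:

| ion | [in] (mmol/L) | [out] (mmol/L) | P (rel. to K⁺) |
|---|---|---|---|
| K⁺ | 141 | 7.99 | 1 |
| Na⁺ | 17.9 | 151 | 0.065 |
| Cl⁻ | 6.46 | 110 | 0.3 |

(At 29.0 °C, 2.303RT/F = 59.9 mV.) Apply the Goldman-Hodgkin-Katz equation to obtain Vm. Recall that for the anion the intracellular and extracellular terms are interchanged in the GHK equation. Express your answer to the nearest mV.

-57 mV

Vm = 59.9 · log₁₀[(Σ P·[cation]ₒ + Σ P·[anion]ᵢ) / (Σ P·[cation]ᵢ + Σ P·[anion]ₒ)]
Numerator = 1×7.99 + 0.065×151 + 0.3×6.46 = 19.74
Denominator = 1×141 + 0.065×17.9 + 0.3×110 = 175.2
Vm = 59.9 · log₁₀(0.11271) = 59.9 × (-0.9480) = -56.79 mV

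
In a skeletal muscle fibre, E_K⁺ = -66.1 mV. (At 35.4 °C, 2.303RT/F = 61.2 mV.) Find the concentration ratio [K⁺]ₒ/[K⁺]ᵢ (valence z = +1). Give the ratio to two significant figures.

0.083

log₁₀([out]/[in]) = E·z/(61.2) = -66.1 × 1 / 61.2 = -1.0801
[out]/[in] = 10^(-1.0801) = 0.08316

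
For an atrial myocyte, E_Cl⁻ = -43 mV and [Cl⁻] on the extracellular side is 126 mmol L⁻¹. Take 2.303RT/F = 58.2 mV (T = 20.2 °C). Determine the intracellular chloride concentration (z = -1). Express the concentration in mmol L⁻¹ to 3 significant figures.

Nernst: E = (58.2/-1) · log₁₀([out]/[in]), so log₁₀([out]/[in]) = -43.0 × -1 / 58.2 = 0.7388.
[out]/[in] = 10^(0.7388) = 5.481.
[in] = 126 / 5.481 = 22.99 mmol L⁻¹.

23.0 mmol L⁻¹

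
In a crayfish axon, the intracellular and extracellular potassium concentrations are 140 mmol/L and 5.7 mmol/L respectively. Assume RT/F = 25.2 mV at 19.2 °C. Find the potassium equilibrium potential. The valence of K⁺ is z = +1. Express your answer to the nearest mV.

-81 mV

E = (25.2/z) · ln([K⁺]_out/[K⁺]_in) with z = +1.
= (25.2/1) · ln(5.7/140) = 25.20 · ln(0.04071)
= 25.20 · (-3.2012) = -80.67 mV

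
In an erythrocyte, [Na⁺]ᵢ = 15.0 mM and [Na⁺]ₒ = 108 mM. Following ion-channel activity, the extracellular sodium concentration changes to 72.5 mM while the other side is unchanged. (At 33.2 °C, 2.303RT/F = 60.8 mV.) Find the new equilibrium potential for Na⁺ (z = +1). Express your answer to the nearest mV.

42 mV

After the shift: [Na⁺]_out = 72.5, [Na⁺]_in = 15.0 mM.
E_new = (60.8/1)·log₁₀(72.5/15.0) = 60.80 · (0.6842) = 41.60 mV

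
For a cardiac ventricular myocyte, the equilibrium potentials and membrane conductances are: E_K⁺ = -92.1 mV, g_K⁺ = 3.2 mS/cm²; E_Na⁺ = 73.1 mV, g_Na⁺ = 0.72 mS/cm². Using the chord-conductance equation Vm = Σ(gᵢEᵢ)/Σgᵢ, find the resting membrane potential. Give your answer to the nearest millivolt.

-62 mV

Σ gᵢEᵢ = 3.2·(-92.1) + 0.72·(73.1) = -242.09
Σ gᵢ = 3.2 + 0.72 = 3.92
Vm = -242.09 / 3.92 = -61.76 mV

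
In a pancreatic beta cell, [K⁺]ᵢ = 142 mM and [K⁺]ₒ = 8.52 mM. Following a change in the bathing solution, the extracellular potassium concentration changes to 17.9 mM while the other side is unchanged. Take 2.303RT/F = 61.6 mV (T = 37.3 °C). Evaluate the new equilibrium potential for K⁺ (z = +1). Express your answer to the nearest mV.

-55 mV

After the shift: [K⁺]_out = 17.9, [K⁺]_in = 142 mM.
E_new = (61.6/1)·log₁₀(17.9/142) = 61.60 · (-0.8994) = -55.41 mV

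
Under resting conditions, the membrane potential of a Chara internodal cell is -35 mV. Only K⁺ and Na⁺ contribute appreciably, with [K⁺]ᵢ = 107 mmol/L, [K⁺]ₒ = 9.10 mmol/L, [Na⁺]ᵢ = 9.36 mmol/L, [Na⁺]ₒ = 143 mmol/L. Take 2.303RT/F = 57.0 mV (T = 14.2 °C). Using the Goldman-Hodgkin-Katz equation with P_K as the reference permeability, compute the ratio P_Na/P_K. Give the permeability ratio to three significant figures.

Let α = P_Na/P_K. GHK: Vm = 57.0·log₁₀[(Kₒ + α·Naₒ)/(Kᵢ + α·Naᵢ)].
10^(Vm/57.0) = 10^(-35.0/57.0) = 0.2432
So 0.2432·(Kᵢ + α·Naᵢ) = Kₒ + α·Naₒ → α = (0.2432·107.0 − 9.1) / (143.0 − 0.2432·9.36)
α = (26.02 − 9.1) / (143.0 − 2.276) = 16.92/140.7 = 0.1203

0.120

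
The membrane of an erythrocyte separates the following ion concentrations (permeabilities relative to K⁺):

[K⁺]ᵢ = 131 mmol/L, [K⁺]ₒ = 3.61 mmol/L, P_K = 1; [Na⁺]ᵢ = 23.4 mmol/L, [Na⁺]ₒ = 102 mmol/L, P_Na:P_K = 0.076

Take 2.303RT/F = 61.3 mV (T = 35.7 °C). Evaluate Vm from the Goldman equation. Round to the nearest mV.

Vm = 61.3 · log₁₀[(Σ P·[cation]ₒ + Σ P·[anion]ᵢ) / (Σ P·[cation]ᵢ + Σ P·[anion]ₒ)]
Numerator = 1×3.61 + 0.076×102 = 11.36
Denominator = 1×131 + 0.076×23.4 = 132.8
Vm = 61.3 · log₁₀(0.085571) = 61.3 × (-1.0677) = -65.45 mV

-65 mV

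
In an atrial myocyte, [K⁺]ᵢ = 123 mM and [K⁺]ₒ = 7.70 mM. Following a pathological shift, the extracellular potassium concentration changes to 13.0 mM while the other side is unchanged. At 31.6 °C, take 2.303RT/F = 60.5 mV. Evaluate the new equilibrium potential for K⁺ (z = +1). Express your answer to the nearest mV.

After the shift: [K⁺]_out = 13.0, [K⁺]_in = 123 mM.
E_new = (60.5/1)·log₁₀(13.0/123) = 60.50 · (-0.9760) = -59.05 mV

-59 mV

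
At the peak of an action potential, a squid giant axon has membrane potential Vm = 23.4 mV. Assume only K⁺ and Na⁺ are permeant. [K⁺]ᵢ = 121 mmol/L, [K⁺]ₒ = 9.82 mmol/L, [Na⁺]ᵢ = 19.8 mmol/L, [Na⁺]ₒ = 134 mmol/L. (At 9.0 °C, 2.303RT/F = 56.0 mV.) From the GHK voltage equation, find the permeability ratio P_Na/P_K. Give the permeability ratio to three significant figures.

3.73

Let α = P_Na/P_K. GHK: Vm = 56.0·log₁₀[(Kₒ + α·Naₒ)/(Kᵢ + α·Naᵢ)].
10^(Vm/56.0) = 10^(23.4/56.0) = 2.6173
So 2.6173·(Kᵢ + α·Naᵢ) = Kₒ + α·Naₒ → α = (2.6173·121.0 − 9.82) / (134.0 − 2.6173·19.8)
α = (316.7 − 9.82) / (134.0 − 51.82) = 306.9/82.18 = 3.734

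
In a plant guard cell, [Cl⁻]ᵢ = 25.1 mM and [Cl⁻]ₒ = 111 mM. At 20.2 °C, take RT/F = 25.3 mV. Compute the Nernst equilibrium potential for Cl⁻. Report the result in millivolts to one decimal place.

E = (25.3/z) · ln([Cl⁻]_out/[Cl⁻]_in) with z = -1.
For an anion, dividing by z = -1 reverses the sign.
= (25.3/-1) · ln(111/25.1) = -25.30 · ln(4.422)
= -25.30 · (1.4867) = -37.61 mV

-37.6 mV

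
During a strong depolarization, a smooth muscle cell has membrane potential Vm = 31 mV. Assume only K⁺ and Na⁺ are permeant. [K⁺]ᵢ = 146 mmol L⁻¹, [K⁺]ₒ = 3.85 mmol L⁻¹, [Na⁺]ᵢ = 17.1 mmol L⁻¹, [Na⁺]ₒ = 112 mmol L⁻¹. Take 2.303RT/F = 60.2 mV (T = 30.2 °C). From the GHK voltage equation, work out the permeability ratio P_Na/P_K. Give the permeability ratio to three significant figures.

Let α = P_Na/P_K. GHK: Vm = 60.2·log₁₀[(Kₒ + α·Naₒ)/(Kᵢ + α·Naᵢ)].
10^(Vm/60.2) = 10^(31.0/60.2) = 3.273
So 3.273·(Kᵢ + α·Naᵢ) = Kₒ + α·Naₒ → α = (3.273·146.0 − 3.85) / (112.0 − 3.273·17.1)
α = (477.9 − 3.85) / (112.0 − 55.97) = 474/56.03 = 8.46

8.46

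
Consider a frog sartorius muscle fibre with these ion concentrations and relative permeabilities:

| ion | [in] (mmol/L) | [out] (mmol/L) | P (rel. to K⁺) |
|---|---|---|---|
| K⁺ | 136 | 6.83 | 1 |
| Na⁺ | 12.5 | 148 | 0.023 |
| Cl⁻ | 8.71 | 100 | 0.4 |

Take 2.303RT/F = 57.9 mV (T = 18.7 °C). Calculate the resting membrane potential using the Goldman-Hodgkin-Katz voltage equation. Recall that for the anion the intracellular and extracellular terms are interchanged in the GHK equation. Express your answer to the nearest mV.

Vm = 57.9 · log₁₀[(Σ P·[cation]ₒ + Σ P·[anion]ᵢ) / (Σ P·[cation]ᵢ + Σ P·[anion]ₒ)]
Numerator = 1×6.83 + 0.023×148 + 0.4×8.71 = 13.72
Denominator = 1×136 + 0.023×12.5 + 0.4×100 = 176.3
Vm = 57.9 · log₁₀(0.077816) = 57.9 × (-1.1089) = -64.21 mV

-64 mV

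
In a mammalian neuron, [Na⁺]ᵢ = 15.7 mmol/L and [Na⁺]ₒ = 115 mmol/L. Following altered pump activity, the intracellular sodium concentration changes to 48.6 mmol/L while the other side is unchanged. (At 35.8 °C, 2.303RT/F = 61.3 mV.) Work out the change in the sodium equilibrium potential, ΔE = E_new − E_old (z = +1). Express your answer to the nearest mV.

E_old = (61.3/1)·log₁₀(115/15.7) = 53.01 mV
E_new = (61.3/1)·log₁₀(115/48.6) = 22.93 mV
ΔE = 22.93 − (53.01) = -30.08 mV

-30 mV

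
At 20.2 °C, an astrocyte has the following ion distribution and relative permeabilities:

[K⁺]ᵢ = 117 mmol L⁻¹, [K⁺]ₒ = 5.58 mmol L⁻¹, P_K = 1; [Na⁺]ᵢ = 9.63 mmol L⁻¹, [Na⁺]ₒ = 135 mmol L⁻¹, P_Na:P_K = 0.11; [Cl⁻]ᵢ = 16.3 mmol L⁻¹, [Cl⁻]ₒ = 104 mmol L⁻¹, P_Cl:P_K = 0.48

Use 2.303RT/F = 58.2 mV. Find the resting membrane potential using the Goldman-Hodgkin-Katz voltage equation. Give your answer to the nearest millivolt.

Vm = 58.2 · log₁₀[(Σ P·[cation]ₒ + Σ P·[anion]ᵢ) / (Σ P·[cation]ᵢ + Σ P·[anion]ₒ)]
Numerator = 1×5.58 + 0.11×135 + 0.48×16.3 = 28.25
Denominator = 1×117 + 0.11×9.63 + 0.48×104 = 168
Vm = 58.2 · log₁₀(0.1682) = 58.2 × (-0.7742) = -45.06 mV

-45 mV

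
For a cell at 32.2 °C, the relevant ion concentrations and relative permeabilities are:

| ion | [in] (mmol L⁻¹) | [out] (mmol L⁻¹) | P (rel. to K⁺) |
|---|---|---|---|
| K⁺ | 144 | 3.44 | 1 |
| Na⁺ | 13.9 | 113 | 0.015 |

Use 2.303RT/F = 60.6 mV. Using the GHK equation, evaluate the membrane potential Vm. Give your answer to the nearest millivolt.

Vm = 60.6 · log₁₀[(Σ P·[cation]ₒ + Σ P·[anion]ᵢ) / (Σ P·[cation]ᵢ + Σ P·[anion]ₒ)]
Numerator = 1×3.44 + 0.015×113 = 5.135
Denominator = 1×144 + 0.015×13.9 = 144.2
Vm = 60.6 · log₁₀(0.035608) = 60.6 × (-1.4485) = -87.78 mV

-88 mV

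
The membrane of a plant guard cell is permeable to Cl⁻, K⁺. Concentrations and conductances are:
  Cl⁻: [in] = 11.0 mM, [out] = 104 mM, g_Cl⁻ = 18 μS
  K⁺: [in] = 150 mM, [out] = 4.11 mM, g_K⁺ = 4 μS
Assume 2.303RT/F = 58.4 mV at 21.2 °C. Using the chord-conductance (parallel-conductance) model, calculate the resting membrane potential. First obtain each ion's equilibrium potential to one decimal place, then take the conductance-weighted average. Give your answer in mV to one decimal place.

-63.2 mV

E_Cl⁻ = (58.4/-1)·log₁₀(104/11.0) = -57.0 mV
E_K⁺ = (58.4/1)·log₁₀(4.11/150) = -91.2 mV
Vm = (Σ gᵢEᵢ)/(Σ gᵢ) = (18·-57.0 + 4·-91.2) / (18 + 4)
= -1390.80 / 22 = -63.22 mV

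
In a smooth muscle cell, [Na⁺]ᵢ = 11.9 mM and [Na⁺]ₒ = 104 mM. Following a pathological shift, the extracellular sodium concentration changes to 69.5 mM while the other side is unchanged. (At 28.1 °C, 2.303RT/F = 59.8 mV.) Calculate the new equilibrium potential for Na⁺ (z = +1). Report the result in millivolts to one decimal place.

After the shift: [Na⁺]_out = 69.5, [Na⁺]_in = 11.9 mM.
E_new = (59.8/1)·log₁₀(69.5/11.9) = 59.80 · (0.7664) = 45.83 mV

45.8 mV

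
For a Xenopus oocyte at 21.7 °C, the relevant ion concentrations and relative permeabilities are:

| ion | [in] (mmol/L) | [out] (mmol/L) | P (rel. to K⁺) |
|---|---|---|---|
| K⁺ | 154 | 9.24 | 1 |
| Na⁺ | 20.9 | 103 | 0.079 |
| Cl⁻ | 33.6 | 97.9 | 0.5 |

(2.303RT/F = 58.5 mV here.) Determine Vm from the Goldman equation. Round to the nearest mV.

-45 mV

Vm = 58.5 · log₁₀[(Σ P·[cation]ₒ + Σ P·[anion]ᵢ) / (Σ P·[cation]ᵢ + Σ P·[anion]ₒ)]
Numerator = 1×9.24 + 0.079×103 + 0.5×33.6 = 34.18
Denominator = 1×154 + 0.079×20.9 + 0.5×97.9 = 204.6
Vm = 58.5 · log₁₀(0.16704) = 58.5 × (-0.7772) = -45.46 mV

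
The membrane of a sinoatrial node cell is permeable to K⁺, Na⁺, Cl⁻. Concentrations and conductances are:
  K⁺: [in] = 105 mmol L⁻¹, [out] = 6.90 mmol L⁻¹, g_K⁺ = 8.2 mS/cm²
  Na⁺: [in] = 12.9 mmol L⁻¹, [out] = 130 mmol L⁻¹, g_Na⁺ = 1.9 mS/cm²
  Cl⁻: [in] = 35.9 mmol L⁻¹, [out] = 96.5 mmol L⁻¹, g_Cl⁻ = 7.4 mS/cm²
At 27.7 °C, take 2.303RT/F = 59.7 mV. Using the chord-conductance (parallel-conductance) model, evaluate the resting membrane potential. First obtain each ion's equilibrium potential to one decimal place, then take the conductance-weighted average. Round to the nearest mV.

-37 mV

E_K⁺ = (59.7/1)·log₁₀(6.90/105) = -70.6 mV
E_Na⁺ = (59.7/1)·log₁₀(130/12.9) = 59.9 mV
E_Cl⁻ = (59.7/-1)·log₁₀(96.5/35.9) = -25.6 mV
Vm = (Σ gᵢEᵢ)/(Σ gᵢ) = (8.2·-70.6 + 1.9·59.9 + 7.4·-25.6) / (8.2 + 1.9 + 7.4)
= -654.55 / 17.5 = -37.40 mV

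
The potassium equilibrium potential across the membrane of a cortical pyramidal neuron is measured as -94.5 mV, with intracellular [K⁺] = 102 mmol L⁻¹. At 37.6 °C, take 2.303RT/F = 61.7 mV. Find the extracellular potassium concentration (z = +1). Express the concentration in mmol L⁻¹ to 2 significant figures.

Nernst: E = (61.7/1) · log₁₀([out]/[in]), so log₁₀([out]/[in]) = -94.5 × 1 / 61.7 = -1.5316.
[out]/[in] = 10^(-1.5316) = 0.0294.
[out] = 0.0294 × 102 = 2.999 mmol L⁻¹.

3.0 mmol L⁻¹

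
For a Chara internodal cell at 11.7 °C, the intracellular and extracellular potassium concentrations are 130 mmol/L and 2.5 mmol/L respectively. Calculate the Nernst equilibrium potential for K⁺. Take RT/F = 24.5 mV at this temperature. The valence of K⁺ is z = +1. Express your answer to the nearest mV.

E = (24.5/z) · ln([K⁺]_out/[K⁺]_in) with z = +1.
= (24.5/1) · ln(2.5/130) = 24.50 · ln(0.01923)
= 24.50 · (-3.9512) = -96.81 mV

-97 mV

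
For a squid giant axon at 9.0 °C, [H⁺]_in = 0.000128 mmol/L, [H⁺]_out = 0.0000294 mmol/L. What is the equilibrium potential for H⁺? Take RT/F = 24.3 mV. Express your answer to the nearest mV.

E = (24.3/z) · ln([H⁺]_out/[H⁺]_in) with z = +1.
= (24.3/1) · ln(0.0000294/0.000128) = 24.30 · ln(0.2297)
= 24.30 · (-1.4710) = -35.75 mV

-36 mV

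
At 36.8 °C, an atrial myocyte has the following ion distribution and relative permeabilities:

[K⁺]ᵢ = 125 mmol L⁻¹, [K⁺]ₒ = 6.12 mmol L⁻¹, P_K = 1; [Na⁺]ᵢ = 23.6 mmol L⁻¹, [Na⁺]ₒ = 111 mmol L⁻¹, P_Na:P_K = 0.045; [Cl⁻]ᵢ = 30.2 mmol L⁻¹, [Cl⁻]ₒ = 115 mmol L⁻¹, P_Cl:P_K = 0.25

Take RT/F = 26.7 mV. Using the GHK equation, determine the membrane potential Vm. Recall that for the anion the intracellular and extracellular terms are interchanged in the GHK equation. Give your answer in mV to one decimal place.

-56.5 mV

Vm = 26.7 · ln[(Σ P·[cation]ₒ + Σ P·[anion]ᵢ) / (Σ P·[cation]ᵢ + Σ P·[anion]ₒ)]
Numerator = 1×6.12 + 0.045×111 + 0.25×30.2 = 18.66
Denominator = 1×125 + 0.045×23.6 + 0.25×115 = 154.8
Vm = 26.7 · ln(0.12057) = 26.7 × (-2.1156) = -56.49 mV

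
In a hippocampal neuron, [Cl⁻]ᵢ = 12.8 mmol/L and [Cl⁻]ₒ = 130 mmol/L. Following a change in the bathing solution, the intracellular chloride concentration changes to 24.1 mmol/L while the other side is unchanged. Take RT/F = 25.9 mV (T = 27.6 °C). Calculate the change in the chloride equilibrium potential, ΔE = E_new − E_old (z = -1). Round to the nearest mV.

16 mV

E_old = (25.9/-1)·ln(130/12.8) = -60.04 mV
E_new = (25.9/-1)·ln(130/24.1) = -43.65 mV
ΔE = -43.65 − (-60.04) = 16.39 mV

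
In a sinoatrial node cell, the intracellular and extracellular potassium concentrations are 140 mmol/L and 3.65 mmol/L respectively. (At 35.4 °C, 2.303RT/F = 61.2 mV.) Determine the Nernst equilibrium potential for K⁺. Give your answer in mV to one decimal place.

-96.9 mV

E = (61.2/z) · log₁₀([K⁺]_out/[K⁺]_in) with z = +1.
= (61.2/1) · log₁₀(3.65/140) = 61.20 · log₁₀(0.02607)
= 61.20 · (-1.5838) = -96.93 mV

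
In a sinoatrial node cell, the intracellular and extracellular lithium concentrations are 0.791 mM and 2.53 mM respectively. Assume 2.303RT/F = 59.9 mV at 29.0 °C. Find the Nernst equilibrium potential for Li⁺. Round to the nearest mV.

30 mV

E = (59.9/z) · log₁₀([Li⁺]_out/[Li⁺]_in) with z = +1.
= (59.9/1) · log₁₀(2.53/0.791) = 59.90 · log₁₀(3.198)
= 59.90 · (0.5049) = 30.25 mV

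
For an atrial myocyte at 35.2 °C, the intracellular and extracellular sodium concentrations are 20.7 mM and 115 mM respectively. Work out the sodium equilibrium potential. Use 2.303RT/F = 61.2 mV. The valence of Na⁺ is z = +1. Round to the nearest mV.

E = (61.2/z) · log₁₀([Na⁺]_out/[Na⁺]_in) with z = +1.
= (61.2/1) · log₁₀(115/20.7) = 61.20 · log₁₀(5.556)
= 61.20 · (0.7447) = 45.58 mV

46 mV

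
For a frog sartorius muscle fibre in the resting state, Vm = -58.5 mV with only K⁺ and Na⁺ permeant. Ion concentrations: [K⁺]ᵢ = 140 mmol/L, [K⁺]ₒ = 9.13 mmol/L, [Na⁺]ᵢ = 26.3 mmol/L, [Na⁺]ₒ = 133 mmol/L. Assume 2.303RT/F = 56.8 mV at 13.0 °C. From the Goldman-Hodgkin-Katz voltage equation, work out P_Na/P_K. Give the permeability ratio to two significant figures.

0.030

Let α = P_Na/P_K. GHK: Vm = 56.8·log₁₀[(Kₒ + α·Naₒ)/(Kᵢ + α·Naᵢ)].
10^(Vm/56.8) = 10^(-58.5/56.8) = 0.093341
So 0.093341·(Kᵢ + α·Naᵢ) = Kₒ + α·Naₒ → α = (0.093341·140.0 − 9.13) / (133.0 − 0.093341·26.3)
α = (13.07 − 9.13) / (133.0 − 2.455) = 3.938/130.5 = 0.03016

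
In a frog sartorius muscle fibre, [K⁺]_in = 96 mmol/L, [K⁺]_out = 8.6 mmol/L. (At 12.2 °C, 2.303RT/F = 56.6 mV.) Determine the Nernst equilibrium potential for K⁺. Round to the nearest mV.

E = (56.6/z) · log₁₀([K⁺]_out/[K⁺]_in) with z = +1.
= (56.6/1) · log₁₀(8.6/96) = 56.60 · log₁₀(0.08958)
= 56.60 · (-1.0478) = -59.30 mV

-59 mV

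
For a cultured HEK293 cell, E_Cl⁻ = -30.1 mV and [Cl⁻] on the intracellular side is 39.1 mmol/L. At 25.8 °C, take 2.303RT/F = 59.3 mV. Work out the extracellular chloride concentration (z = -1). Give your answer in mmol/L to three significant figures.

126 mmol/L

Nernst: E = (59.3/-1) · log₁₀([out]/[in]), so log₁₀([out]/[in]) = -30.1 × -1 / 59.3 = 0.5076.
[out]/[in] = 10^(0.5076) = 3.218.
[out] = 3.218 × 39.1 = 125.8 mmol/L.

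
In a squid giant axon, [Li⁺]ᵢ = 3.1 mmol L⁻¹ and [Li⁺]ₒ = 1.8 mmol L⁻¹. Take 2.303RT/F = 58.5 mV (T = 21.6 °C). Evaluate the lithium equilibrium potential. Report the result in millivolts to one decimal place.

-13.8 mV

E = (58.5/z) · log₁₀([Li⁺]_out/[Li⁺]_in) with z = +1.
= (58.5/1) · log₁₀(1.8/3.1) = 58.50 · log₁₀(0.5806)
= 58.50 · (-0.2361) = -13.81 mV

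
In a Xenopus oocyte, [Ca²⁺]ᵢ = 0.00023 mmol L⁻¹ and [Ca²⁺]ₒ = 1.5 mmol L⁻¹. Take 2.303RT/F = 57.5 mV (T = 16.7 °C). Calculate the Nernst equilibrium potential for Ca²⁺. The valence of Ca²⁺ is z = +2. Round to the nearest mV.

110 mV

E = (57.5/z) · log₁₀([Ca²⁺]_out/[Ca²⁺]_in) with z = +2.
= (57.5/2) · log₁₀(1.5/0.00023) = 28.75 · log₁₀(6522)
= 28.75 · (3.8144) = 109.66 mV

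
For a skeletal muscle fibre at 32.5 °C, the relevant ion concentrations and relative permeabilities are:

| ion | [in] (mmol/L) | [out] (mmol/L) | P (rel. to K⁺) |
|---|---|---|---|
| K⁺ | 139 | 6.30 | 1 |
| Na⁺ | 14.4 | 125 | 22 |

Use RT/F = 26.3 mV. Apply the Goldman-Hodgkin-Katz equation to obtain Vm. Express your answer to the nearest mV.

Vm = 26.3 · ln[(Σ P·[cation]ₒ + Σ P·[anion]ᵢ) / (Σ P·[cation]ᵢ + Σ P·[anion]ₒ)]
Numerator = 1×6.30 + 22×125 = 2756
Denominator = 1×139 + 22×14.4 = 455.8
Vm = 26.3 · ln(6.0472) = 26.3 × (1.7996) = 47.33 mV

47 mV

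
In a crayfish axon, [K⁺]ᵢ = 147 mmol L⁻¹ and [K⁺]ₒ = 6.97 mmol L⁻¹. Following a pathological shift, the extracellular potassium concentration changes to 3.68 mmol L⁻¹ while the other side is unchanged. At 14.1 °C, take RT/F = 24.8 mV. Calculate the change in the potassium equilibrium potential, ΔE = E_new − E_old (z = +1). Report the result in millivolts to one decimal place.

-15.8 mV

E_old = (24.8/1)·ln(6.97/147) = -75.61 mV
E_new = (24.8/1)·ln(3.68/147) = -91.45 mV
ΔE = -91.45 − (-75.61) = -15.84 mV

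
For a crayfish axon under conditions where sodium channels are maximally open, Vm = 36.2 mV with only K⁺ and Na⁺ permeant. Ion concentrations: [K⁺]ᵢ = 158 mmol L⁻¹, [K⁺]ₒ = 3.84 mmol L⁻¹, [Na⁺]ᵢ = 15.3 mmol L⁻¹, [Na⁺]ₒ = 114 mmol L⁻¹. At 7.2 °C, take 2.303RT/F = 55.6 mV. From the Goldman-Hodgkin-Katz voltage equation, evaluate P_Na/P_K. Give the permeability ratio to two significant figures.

15

Let α = P_Na/P_K. GHK: Vm = 55.6·log₁₀[(Kₒ + α·Naₒ)/(Kᵢ + α·Naᵢ)].
10^(Vm/55.6) = 10^(36.2/55.6) = 4.4779
So 4.4779·(Kᵢ + α·Naᵢ) = Kₒ + α·Naₒ → α = (4.4779·158.0 − 3.84) / (114.0 − 4.4779·15.3)
α = (707.5 − 3.84) / (114.0 − 68.51) = 703.7/45.49 = 15.47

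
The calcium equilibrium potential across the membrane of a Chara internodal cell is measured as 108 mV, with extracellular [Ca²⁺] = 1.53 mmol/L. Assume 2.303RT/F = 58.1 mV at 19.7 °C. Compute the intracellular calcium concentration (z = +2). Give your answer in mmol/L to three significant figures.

Nernst: E = (58.1/2) · log₁₀([out]/[in]), so log₁₀([out]/[in]) = 108.0 × 2 / 58.1 = 3.7177.
[out]/[in] = 10^(3.7177) = 5221.
[in] = 1.53 / 5221 = 0.0002931 mmol/L.

0.000293 mmol/L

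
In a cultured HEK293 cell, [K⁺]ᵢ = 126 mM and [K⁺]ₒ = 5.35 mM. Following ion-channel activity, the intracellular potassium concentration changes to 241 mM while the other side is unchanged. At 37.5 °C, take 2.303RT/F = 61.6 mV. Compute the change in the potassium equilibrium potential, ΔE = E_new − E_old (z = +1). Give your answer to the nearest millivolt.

-17 mV

E_old = (61.6/1)·log₁₀(5.35/126) = -84.52 mV
E_new = (61.6/1)·log₁₀(5.35/241) = -101.87 mV
ΔE = -101.87 − (-84.52) = -17.35 mV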